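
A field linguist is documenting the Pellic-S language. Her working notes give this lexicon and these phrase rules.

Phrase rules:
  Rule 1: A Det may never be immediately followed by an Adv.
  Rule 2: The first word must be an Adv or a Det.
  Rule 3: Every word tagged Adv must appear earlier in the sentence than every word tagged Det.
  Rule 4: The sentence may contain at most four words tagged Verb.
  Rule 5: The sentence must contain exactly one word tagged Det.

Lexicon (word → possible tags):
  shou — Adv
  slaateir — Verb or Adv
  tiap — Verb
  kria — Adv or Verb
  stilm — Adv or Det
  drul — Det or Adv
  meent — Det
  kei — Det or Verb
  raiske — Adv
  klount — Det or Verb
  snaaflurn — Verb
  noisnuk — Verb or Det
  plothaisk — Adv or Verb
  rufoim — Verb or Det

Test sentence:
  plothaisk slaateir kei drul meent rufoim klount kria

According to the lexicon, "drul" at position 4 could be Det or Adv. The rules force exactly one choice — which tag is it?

Adv

Candidates per position — 1:plothaisk {Adv,Verb}; 2:slaateir {Verb,Adv}; 3:kei {Det,Verb}; 4:drul {Det,Adv}; 5:meent {Det}; 6:rufoim {Verb,Det}; 7:klount {Det,Verb}; 8:kria {Adv,Verb}.
Word 1 cannot be Verb — rule 2 would then fail for every completion. It is Adv.
Word 3 cannot be Det — rule 5 would then fail for every completion. It is Verb.
Word 4 cannot be Det — rule 5 would then fail for every completion. It is Adv.
Word 6 cannot be Det — rule 5 would then fail for every completion. It is Verb.
Word 7 cannot be Det — rule 5 would then fail for every completion. It is Verb.
Word 8 cannot be Adv — rule 3 would then fail for every completion. It is Verb.
Word 2 cannot be Verb — rule 4 would then fail for every completion. It is Adv.
The only consistent sequence is: Adv Adv Verb Adv Det Verb Verb Verb.
Checking: rule 1 holds; rule 2 holds; rule 3 holds; rule 4 holds; rule 5 holds.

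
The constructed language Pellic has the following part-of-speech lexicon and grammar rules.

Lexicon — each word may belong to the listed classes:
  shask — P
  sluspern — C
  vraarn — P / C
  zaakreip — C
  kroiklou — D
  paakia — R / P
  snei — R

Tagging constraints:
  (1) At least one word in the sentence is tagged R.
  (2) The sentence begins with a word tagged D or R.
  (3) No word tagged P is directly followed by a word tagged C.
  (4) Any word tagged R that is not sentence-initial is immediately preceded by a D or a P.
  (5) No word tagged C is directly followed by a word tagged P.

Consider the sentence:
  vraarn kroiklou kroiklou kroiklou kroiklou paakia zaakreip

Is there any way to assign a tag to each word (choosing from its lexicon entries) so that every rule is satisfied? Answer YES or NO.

NO

Candidates per position — 1:vraarn {P,C}; 2:kroiklou {D}; 3:kroiklou {D}; 4:kroiklou {D}; 5:kroiklou {D}; 6:paakia {R,P}; 7:zaakreip {C}.
Rule 2 cannot be satisfied by any choice of tags from the lexicon.
So there is no consistent tagging.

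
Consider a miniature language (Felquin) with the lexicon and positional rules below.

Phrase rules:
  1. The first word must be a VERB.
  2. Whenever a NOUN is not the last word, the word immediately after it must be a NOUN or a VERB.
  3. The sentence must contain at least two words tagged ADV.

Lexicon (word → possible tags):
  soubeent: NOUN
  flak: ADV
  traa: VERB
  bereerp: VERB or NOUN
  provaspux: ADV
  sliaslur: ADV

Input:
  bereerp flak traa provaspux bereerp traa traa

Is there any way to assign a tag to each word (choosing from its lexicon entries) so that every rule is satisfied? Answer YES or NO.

YES

Candidates per position — 1:bereerp {VERB,NOUN}; 2:flak {ADV}; 3:traa {VERB}; 4:provaspux {ADV}; 5:bereerp {VERB,NOUN}; 6:traa {VERB}; 7:traa {VERB}.
One satisfying assignment: VERB ADV VERB ADV VERB VERB VERB.
Checking: rule 1 holds; rule 2 holds; rule 3 holds.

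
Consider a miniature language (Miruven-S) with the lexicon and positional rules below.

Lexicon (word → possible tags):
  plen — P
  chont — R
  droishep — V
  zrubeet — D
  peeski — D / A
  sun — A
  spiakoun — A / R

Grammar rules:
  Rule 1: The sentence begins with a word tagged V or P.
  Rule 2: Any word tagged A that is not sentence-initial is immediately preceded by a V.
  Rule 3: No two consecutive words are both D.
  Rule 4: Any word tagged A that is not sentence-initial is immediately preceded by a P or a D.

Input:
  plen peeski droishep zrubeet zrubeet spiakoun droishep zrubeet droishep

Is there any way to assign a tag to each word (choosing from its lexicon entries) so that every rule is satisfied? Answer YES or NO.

Candidates per position — 1:plen {P}; 2:peeski {D,A}; 3:droishep {V}; 4:zrubeet {D}; 5:zrubeet {D}; 6:spiakoun {A,R}; 7:droishep {V}; 8:zrubeet {D}; 9:droishep {V}.
Rule 3 cannot be satisfied by any choice of tags from the lexicon.
So there is no consistent tagging.

NO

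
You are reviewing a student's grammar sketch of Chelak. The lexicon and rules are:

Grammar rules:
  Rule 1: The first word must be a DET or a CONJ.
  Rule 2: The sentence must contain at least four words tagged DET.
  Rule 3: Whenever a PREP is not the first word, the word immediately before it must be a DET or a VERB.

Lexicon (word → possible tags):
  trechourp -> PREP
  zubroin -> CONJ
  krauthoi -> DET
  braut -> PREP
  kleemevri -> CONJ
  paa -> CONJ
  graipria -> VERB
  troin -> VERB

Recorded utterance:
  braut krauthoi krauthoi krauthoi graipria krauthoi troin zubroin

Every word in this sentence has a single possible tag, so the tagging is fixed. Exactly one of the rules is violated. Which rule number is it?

Fixed tagging: PREP DET DET DET VERB DET VERB CONJ.
Rule check: R1 fail, R2 pass, R3 pass.
Only rule 1 fails.

1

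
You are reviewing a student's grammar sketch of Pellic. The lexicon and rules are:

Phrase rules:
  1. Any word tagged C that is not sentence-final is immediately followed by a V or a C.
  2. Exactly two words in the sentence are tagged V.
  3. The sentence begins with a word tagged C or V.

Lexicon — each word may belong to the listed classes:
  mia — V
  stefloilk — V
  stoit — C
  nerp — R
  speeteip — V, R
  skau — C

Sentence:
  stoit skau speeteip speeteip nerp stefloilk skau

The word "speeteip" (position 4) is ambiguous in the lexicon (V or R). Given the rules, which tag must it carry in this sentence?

R

Candidates per position — 1:stoit {C}; 2:skau {C}; 3:speeteip {V,R}; 4:speeteip {V,R}; 5:nerp {R}; 6:stefloilk {V}; 7:skau {C}.
Position 3: tagging it R would leave rule 1 unsatisfiable, so it must be V.
Position 4: tagging it V would leave rule 2 unsatisfiable, so it must be R.
The unique satisfying tagging is: C C V R R V C.
Verifying each rule — rule 1 satisfied; rule 2 satisfied; rule 3 satisfied.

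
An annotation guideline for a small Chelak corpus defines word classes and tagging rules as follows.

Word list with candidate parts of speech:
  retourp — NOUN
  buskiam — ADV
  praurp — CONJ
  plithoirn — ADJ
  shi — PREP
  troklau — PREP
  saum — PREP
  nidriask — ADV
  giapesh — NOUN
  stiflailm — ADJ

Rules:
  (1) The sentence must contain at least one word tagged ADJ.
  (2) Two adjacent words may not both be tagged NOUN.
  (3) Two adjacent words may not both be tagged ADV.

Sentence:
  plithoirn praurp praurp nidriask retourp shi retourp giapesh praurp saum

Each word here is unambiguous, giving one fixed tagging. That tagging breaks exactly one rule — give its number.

2

Fixed tagging: ADJ CONJ CONJ ADV NOUN PREP NOUN NOUN CONJ PREP.
Rule check: R1 ok, R2 fails, R3 ok.
Only rule 2 fails.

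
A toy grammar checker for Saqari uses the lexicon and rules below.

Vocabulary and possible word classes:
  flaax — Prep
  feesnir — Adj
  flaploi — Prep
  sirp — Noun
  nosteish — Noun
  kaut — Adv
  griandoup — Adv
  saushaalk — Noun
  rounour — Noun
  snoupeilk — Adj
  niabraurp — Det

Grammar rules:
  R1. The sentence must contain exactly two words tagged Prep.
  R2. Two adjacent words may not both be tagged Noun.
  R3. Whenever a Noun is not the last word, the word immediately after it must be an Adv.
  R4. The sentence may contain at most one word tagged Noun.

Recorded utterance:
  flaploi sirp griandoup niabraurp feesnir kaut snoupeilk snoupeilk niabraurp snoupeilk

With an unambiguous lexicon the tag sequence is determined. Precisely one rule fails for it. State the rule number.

1

Fixed tagging: Prep Noun Adv Det Adj Adv Adj Adj Det Adj.
Checking each rule: R1 fails, R2 ok, R3 ok, R4 ok.
Only rule 1 fails.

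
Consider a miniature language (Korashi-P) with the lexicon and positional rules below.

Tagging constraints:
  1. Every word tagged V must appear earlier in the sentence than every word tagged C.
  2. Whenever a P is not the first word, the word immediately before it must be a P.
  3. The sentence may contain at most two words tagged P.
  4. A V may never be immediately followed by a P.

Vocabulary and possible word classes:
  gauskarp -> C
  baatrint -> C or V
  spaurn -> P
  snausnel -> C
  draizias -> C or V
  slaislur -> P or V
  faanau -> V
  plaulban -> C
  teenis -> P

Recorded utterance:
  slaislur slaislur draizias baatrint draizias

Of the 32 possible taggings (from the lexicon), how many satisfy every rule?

Candidates per position — 1:slaislur {P,V}; 2:slaislur {P,V}; 3:draizias {C,V}; 4:baatrint {C,V}; 5:draizias {C,V}.
There are 32 candidate sequences in total.
Checking each against the rules leaves 12 sequences.
Count = 12.

12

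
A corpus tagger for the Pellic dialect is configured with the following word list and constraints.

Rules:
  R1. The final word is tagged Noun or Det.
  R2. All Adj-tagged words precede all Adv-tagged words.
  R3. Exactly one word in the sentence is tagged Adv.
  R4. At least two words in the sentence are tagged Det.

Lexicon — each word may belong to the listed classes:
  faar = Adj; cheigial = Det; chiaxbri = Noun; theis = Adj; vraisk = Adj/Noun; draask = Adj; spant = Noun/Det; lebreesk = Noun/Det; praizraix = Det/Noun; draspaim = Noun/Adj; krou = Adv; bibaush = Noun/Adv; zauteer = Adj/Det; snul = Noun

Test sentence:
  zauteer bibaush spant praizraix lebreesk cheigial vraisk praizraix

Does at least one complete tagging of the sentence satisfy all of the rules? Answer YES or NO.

YES

Candidates per position — 1:zauteer {Adj,Det}; 2:bibaush {Noun,Adv}; 3:spant {Noun,Det}; 4:praizraix {Det,Noun}; 5:lebreesk {Noun,Det}; 6:cheigial {Det}; 7:vraisk {Adj,Noun}; 8:praizraix {Det,Noun}.
One satisfying assignment: Det Adv Noun Noun Det Det Noun Noun.
Check: rule 1 holds; rule 2 holds; rule 3 holds; rule 4 holds.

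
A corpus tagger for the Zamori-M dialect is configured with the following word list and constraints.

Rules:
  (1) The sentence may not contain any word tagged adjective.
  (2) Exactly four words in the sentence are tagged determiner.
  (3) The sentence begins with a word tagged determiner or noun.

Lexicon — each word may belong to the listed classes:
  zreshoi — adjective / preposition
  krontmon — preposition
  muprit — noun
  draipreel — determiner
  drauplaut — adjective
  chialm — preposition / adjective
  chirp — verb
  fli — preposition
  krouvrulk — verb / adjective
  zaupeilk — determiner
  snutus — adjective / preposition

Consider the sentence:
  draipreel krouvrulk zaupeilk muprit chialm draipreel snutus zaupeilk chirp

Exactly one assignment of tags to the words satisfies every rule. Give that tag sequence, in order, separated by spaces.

Candidates per position — 1:draipreel {determiner}; 2:krouvrulk {verb,adjective}; 3:zaupeilk {determiner}; 4:muprit {noun}; 5:chialm {preposition,adjective}; 6:draipreel {determiner}; 7:snutus {adjective,preposition}; 8:zaupeilk {determiner}; 9:chirp {verb}.
At position 2, choosing adjective makes rule 1 impossible to satisfy; hence verb.
At position 5, choosing adjective makes rule 1 impossible to satisfy; hence preposition.
At position 7, choosing adjective makes rule 1 impossible to satisfy; hence preposition.
The only consistent sequence is: determiner verb determiner noun preposition determiner preposition determiner verb.
Verifying each rule — rule 1 satisfied; rule 2 satisfied; rule 3 satisfied.

determiner verb determiner noun preposition determiner preposition determiner verb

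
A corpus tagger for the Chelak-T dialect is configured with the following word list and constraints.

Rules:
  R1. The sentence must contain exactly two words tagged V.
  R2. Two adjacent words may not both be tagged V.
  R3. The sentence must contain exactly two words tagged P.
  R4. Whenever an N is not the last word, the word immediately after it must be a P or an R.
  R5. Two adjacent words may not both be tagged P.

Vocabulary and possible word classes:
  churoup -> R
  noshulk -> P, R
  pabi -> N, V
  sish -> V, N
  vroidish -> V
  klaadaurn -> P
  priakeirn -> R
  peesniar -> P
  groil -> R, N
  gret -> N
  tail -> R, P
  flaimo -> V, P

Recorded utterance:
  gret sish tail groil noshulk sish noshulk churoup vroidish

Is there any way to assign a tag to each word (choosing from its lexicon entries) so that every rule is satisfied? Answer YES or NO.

NO

Candidates per position — 1:gret {N}; 2:sish {V,N}; 3:tail {R,P}; 4:groil {R,N}; 5:noshulk {P,R}; 6:sish {V,N}; 7:noshulk {P,R}; 8:churoup {R}; 9:vroidish {V}.
Rule 4 cannot be satisfied by any choice of tags from the lexicon.
So there is no consistent tagging.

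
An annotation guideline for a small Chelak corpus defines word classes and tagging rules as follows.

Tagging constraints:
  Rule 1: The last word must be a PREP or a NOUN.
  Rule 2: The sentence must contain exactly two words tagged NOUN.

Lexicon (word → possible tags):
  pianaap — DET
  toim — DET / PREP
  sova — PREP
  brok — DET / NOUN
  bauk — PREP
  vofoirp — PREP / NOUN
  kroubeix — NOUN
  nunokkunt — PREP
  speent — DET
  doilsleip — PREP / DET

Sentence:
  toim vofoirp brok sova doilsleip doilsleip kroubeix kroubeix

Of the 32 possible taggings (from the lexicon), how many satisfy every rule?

Candidates per position — 1:toim {DET,PREP}; 2:vofoirp {PREP,NOUN}; 3:brok {DET,NOUN}; 4:sova {PREP}; 5:doilsleip {PREP,DET}; 6:doilsleip {PREP,DET}; 7:kroubeix {NOUN}; 8:kroubeix {NOUN}.
There are 32 candidate sequences in total.
Checking each against the rules leaves 8 sequences.
Count = 8.

8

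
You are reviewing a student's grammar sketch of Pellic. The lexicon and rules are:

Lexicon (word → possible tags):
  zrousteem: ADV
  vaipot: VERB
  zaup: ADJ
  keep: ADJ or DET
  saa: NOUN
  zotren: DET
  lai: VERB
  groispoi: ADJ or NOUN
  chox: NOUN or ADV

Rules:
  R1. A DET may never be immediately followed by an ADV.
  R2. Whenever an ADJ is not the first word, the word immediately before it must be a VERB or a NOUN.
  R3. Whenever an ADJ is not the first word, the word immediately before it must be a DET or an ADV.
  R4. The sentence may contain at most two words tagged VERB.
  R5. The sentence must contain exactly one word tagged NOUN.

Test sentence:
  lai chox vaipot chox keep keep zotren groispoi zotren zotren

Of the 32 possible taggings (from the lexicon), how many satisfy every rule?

Candidates per position — 1:lai {VERB}; 2:chox {NOUN,ADV}; 3:vaipot {VERB}; 4:chox {NOUN,ADV}; 5:keep {ADJ,DET}; 6:keep {ADJ,DET}; 7:zotren {DET}; 8:groispoi {ADJ,NOUN}; 9:zotren {DET}; 10:zotren {DET}.
There are 32 candidate sequences in total.
The sequences that satisfy every rule: VERB ADV VERB ADV DET DET DET NOUN DET DET.
Count = 1.

1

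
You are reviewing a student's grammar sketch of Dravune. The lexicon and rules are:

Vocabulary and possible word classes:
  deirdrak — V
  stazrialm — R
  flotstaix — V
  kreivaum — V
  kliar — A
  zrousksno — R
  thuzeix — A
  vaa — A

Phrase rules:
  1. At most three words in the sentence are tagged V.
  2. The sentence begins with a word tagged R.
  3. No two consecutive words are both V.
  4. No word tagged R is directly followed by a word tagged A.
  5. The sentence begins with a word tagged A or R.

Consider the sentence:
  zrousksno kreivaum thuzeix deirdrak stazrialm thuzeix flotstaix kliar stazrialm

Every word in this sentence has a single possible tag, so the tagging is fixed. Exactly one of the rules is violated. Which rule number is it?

4

Fixed tagging: R V A V R A V A R.
Checking each rule: R1 ✓, R2 ✓, R3 ✓, R4 ✗, R5 ✓.
Only rule 4 fails.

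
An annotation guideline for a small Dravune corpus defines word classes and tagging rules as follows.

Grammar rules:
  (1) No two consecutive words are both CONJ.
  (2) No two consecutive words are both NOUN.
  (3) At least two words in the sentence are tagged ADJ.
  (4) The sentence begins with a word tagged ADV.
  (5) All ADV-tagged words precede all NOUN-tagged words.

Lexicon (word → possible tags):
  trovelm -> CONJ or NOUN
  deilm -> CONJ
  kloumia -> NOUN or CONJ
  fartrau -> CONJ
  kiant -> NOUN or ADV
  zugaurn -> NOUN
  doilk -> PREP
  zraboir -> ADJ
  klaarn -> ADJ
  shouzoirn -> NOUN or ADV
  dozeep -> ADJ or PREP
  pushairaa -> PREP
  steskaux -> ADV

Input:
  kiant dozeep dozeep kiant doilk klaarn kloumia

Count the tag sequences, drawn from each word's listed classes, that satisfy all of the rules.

Candidates per position — 1:kiant {NOUN,ADV}; 2:dozeep {ADJ,PREP}; 3:dozeep {ADJ,PREP}; 4:kiant {NOUN,ADV}; 5:doilk {PREP}; 6:klaarn {ADJ}; 7:kloumia {NOUN,CONJ}.
There are 32 candidate sequences in total.
Checking each against the rules leaves 12 sequences.
Count = 12.

12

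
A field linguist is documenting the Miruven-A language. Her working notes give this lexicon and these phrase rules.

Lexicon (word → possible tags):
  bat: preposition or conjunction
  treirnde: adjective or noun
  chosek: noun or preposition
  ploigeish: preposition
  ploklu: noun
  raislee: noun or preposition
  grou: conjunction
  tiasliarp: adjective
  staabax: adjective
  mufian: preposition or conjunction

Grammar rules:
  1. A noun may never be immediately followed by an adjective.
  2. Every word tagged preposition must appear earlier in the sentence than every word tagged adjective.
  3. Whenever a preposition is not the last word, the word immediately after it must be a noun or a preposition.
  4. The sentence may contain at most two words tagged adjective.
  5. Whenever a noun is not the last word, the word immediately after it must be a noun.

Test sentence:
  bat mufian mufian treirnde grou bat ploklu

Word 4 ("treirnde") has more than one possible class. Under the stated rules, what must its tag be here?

Candidates per position — 1:bat {preposition,conjunction}; 2:mufian {preposition,conjunction}; 3:mufian {preposition,conjunction}; 4:treirnde {adjective,noun}; 5:grou {conjunction}; 6:bat {preposition,conjunction}; 7:ploklu {noun}.
Word 4 cannot be noun — rule 5 would then fail for every completion. It is adjective.
Word 6 cannot be preposition — rule 2 would then fail for every completion. It is conjunction.
Word 1 cannot be preposition — rule 3 would then fail for every completion. It is conjunction.
Word 2 cannot be preposition — rule 3 would then fail for every completion. It is conjunction.
Word 3 cannot be preposition — rule 3 would then fail for every completion. It is conjunction.
The only consistent sequence is: conjunction conjunction conjunction adjective conjunction conjunction noun.
Checking: rule 1 ok; rule 2 ok; rule 3 ok; rule 4 ok; rule 5 ok.

adjective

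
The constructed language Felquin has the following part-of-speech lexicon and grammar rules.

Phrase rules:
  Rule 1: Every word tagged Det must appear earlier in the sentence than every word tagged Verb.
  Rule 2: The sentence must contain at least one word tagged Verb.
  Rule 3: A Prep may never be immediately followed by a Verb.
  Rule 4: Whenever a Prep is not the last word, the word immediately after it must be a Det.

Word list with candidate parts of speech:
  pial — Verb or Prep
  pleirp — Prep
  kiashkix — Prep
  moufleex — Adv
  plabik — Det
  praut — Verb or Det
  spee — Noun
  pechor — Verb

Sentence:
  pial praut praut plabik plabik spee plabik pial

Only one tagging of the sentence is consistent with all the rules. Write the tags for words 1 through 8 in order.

Prep Det Det Det Det Noun Det Verb

Candidates per position — 1:pial {Verb,Prep}; 2:praut {Verb,Det}; 3:praut {Verb,Det}; 4:plabik {Det}; 5:plabik {Det}; 6:spee {Noun}; 7:plabik {Det}; 8:pial {Verb,Prep}.
Word 1 cannot be Verb — rule 1 would then fail for every completion. It is Prep.
Word 2 cannot be Verb — rule 1 would then fail for every completion. It is Det.
Word 3 cannot be Verb — rule 1 would then fail for every completion. It is Det.
Word 8 cannot be Prep — rule 2 would then fail for every completion. It is Verb.
That leaves exactly one tagging: Prep Det Det Det Det Noun Det Verb.
Check: rule 1 ✓; rule 2 ✓; rule 3 ✓; rule 4 ✓.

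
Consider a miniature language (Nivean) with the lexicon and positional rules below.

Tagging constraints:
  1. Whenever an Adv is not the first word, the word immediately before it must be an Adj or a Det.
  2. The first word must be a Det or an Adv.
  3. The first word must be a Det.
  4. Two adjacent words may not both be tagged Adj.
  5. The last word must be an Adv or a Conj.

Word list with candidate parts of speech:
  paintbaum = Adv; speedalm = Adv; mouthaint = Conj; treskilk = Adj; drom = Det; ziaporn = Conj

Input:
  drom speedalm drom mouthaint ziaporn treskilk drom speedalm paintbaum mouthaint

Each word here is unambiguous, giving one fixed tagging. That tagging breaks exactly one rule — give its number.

Fixed tagging: Det Adv Det Conj Conj Adj Det Adv Adv Conj.
Checking each rule: R1 fails, R2 ok, R3 ok, R4 ok, R5 ok.
Only rule 1 fails.

1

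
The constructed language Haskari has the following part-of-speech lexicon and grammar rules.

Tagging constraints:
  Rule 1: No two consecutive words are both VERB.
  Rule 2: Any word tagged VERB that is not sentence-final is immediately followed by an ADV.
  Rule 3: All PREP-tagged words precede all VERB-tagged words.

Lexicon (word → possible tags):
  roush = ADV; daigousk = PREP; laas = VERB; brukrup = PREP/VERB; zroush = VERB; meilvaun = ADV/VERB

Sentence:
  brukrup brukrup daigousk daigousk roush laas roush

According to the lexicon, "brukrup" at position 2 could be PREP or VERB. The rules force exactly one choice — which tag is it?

Candidates per position — 1:brukrup {PREP,VERB}; 2:brukrup {PREP,VERB}; 3:daigousk {PREP}; 4:daigousk {PREP}; 5:roush {ADV}; 6:laas {VERB}; 7:roush {ADV}.
At position 1, choosing VERB makes rule 2 impossible to satisfy; hence PREP.
At position 2, choosing VERB makes rule 2 impossible to satisfy; hence PREP.
The unique satisfying tagging is: PREP PREP PREP PREP ADV VERB ADV.
Rule-by-rule: rule 1 satisfied; rule 2 satisfied; rule 3 satisfied.

PREP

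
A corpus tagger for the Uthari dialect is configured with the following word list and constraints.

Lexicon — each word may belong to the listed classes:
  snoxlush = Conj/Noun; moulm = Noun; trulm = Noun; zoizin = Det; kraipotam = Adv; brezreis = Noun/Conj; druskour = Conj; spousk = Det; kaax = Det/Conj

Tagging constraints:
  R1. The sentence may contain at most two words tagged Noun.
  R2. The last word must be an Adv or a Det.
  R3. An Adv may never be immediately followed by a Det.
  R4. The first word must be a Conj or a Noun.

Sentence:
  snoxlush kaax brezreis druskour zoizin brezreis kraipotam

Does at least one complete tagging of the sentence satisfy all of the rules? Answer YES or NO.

Candidates per position — 1:snoxlush {Conj,Noun}; 2:kaax {Det,Conj}; 3:brezreis {Noun,Conj}; 4:druskour {Conj}; 5:zoizin {Det}; 6:brezreis {Noun,Conj}; 7:kraipotam {Adv}.
One satisfying assignment: Conj Det Conj Conj Det Conj Adv.
Verifying each rule — rule 1 ✓; rule 2 ✓; rule 3 ✓; rule 4 ✓.

YES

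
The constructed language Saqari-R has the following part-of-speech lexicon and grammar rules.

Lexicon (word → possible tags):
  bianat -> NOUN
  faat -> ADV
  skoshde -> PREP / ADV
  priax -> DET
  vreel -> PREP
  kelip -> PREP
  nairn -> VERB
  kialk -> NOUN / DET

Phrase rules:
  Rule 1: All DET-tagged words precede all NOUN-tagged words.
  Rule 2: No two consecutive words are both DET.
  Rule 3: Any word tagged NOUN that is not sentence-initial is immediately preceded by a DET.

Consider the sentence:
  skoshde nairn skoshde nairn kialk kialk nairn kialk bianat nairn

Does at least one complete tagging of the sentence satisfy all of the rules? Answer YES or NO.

Candidates per position — 1:skoshde {PREP,ADV}; 2:nairn {VERB}; 3:skoshde {PREP,ADV}; 4:nairn {VERB}; 5:kialk {NOUN,DET}; 6:kialk {NOUN,DET}; 7:nairn {VERB}; 8:kialk {NOUN,DET}; 9:bianat {NOUN}; 10:nairn {VERB}.
Every candidate sequence violates at least one rule; no consistent tagging exists.

NO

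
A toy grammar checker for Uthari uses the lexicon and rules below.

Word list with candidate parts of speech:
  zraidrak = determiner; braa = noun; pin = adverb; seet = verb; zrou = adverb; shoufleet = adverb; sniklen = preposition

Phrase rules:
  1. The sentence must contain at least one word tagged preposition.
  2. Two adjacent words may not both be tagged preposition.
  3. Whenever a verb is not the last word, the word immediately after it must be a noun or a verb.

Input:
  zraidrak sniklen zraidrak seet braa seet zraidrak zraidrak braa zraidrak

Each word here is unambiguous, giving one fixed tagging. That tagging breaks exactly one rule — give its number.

3

Fixed tagging: determiner preposition determiner verb noun verb determiner determiner noun determiner.
Applying the rules: R1 ✓, R2 ✓, R3 ✗.
Only rule 3 fails.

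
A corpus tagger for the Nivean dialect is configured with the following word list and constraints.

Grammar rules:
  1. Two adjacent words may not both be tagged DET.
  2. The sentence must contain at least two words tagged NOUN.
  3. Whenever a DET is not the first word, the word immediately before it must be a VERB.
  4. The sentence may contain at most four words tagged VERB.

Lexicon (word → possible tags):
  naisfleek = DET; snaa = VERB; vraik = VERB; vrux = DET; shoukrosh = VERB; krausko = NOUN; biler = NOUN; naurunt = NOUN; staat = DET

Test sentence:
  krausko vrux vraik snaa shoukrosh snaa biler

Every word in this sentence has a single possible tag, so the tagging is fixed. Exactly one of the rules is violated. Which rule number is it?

Fixed tagging: NOUN DET VERB VERB VERB VERB NOUN.
Rule check: R1 pass, R2 pass, R3 fail, R4 pass.
Only rule 3 fails.

3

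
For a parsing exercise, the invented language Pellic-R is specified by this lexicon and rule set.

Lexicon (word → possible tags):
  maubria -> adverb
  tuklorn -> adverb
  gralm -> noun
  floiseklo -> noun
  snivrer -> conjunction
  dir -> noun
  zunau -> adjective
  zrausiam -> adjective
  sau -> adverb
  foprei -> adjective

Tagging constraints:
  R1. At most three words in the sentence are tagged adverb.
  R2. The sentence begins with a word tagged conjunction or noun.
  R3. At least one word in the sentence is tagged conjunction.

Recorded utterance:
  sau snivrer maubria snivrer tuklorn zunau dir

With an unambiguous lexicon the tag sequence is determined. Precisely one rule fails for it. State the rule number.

2

Fixed tagging: adverb conjunction adverb conjunction adverb adjective noun.
Checking each rule: R1 pass, R2 fail, R3 pass.
Only rule 2 fails.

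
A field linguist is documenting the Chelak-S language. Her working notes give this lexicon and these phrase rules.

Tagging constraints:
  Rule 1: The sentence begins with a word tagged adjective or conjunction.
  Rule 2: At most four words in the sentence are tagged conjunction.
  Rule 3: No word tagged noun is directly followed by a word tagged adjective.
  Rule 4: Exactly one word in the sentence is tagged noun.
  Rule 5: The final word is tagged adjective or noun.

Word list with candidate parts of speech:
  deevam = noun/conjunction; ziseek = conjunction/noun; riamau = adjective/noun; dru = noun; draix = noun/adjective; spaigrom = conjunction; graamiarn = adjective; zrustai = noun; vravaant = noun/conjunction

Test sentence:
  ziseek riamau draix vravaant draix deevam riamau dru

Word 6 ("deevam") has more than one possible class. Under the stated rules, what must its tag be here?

Candidates per position — 1:ziseek {conjunction,noun}; 2:riamau {adjective,noun}; 3:draix {noun,adjective}; 4:vravaant {noun,conjunction}; 5:draix {noun,adjective}; 6:deevam {noun,conjunction}; 7:riamau {adjective,noun}; 8:dru {noun}.
At position 1, choosing noun makes rule 1 impossible to satisfy; hence conjunction.
At position 2, choosing noun makes rule 4 impossible to satisfy; hence adjective.
At position 3, choosing noun makes rule 4 impossible to satisfy; hence adjective.
At position 4, choosing noun makes rule 4 impossible to satisfy; hence conjunction.
At position 5, choosing noun makes rule 4 impossible to satisfy; hence adjective.
At position 6, choosing noun makes rule 4 impossible to satisfy; hence conjunction.
At position 7, choosing noun makes rule 4 impossible to satisfy; hence adjective.
So the tagging must be: conjunction adjective adjective conjunction adjective conjunction adjective noun.
Check: rule 1 ✓; rule 2 ✓; rule 3 ✓; rule 4 ✓; rule 5 ✓.

conjunction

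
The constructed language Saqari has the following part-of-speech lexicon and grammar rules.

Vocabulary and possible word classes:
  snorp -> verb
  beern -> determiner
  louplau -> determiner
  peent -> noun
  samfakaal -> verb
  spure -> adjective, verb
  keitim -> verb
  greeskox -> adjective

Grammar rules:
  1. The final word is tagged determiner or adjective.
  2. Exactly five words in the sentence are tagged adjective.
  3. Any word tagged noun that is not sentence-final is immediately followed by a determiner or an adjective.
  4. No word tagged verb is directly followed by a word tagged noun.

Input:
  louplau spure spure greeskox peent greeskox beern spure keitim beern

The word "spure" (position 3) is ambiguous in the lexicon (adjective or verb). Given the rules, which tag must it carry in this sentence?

Candidates per position — 1:louplau {determiner}; 2:spure {adjective,verb}; 3:spure {adjective,verb}; 4:greeskox {adjective}; 5:peent {noun}; 6:greeskox {adjective}; 7:beern {determiner}; 8:spure {adjective,verb}; 9:keitim {verb}; 10:beern {determiner}.
Position 2: tagging it verb would leave rule 2 unsatisfiable, so it must be adjective.
Position 3: tagging it verb would leave rule 2 unsatisfiable, so it must be adjective.
Position 8: tagging it verb would leave rule 2 unsatisfiable, so it must be adjective.
The unique satisfying tagging is: determiner adjective adjective adjective noun adjective determiner adjective verb determiner.
Verifying each rule — rule 1 ok; rule 2 ok; rule 3 ok; rule 4 ok.

adjective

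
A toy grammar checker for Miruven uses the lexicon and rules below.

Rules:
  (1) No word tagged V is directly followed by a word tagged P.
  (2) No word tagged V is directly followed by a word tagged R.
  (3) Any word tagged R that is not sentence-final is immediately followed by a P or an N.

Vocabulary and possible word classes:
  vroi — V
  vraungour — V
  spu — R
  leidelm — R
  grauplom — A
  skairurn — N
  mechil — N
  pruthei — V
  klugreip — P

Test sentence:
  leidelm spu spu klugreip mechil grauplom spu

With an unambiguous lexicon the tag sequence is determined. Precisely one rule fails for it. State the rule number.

Fixed tagging: R R R P N A R.
Applying the rules: R1 ✓, R2 ✓, R3 ✗.
Only rule 3 fails.

3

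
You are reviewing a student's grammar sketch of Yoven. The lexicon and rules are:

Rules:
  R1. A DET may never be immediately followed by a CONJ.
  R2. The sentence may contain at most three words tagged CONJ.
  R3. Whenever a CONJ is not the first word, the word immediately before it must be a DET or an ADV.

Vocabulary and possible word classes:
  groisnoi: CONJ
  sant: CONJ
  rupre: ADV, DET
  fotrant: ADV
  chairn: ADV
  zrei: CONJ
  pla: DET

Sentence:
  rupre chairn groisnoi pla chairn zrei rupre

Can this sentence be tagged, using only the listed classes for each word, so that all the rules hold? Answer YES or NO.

Candidates per position — 1:rupre {ADV,DET}; 2:chairn {ADV}; 3:groisnoi {CONJ}; 4:pla {DET}; 5:chairn {ADV}; 6:zrei {CONJ}; 7:rupre {ADV,DET}.
One satisfying assignment: ADV ADV CONJ DET ADV CONJ ADV.
Verifying each rule — rule 1 ok; rule 2 ok; rule 3 ok.

YES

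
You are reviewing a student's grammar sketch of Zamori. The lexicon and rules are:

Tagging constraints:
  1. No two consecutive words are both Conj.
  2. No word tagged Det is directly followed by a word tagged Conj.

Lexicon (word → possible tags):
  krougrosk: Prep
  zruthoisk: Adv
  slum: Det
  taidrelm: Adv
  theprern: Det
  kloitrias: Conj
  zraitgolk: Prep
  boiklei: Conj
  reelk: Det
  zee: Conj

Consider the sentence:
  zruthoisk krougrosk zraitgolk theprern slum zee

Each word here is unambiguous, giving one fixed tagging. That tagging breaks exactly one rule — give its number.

Fixed tagging: Adv Prep Prep Det Det Conj.
Rule check: R1 pass, R2 fail.
Only rule 2 fails.

2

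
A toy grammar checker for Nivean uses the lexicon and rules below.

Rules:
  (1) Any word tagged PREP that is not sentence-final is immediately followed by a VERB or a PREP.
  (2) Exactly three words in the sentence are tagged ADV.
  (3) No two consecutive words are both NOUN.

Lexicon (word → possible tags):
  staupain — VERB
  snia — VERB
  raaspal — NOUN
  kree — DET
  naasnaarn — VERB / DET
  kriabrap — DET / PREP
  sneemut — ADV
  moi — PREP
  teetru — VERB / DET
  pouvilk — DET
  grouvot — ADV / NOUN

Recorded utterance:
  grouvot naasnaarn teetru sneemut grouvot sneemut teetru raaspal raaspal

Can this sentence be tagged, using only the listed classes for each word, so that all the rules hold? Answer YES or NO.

NO

Candidates per position — 1:grouvot {ADV,NOUN}; 2:naasnaarn {VERB,DET}; 3:teetru {VERB,DET}; 4:sneemut {ADV}; 5:grouvot {ADV,NOUN}; 6:sneemut {ADV}; 7:teetru {VERB,DET}; 8:raaspal {NOUN}; 9:raaspal {NOUN}.
Rule 3 cannot be satisfied by any choice of tags from the lexicon.
So there is no consistent tagging.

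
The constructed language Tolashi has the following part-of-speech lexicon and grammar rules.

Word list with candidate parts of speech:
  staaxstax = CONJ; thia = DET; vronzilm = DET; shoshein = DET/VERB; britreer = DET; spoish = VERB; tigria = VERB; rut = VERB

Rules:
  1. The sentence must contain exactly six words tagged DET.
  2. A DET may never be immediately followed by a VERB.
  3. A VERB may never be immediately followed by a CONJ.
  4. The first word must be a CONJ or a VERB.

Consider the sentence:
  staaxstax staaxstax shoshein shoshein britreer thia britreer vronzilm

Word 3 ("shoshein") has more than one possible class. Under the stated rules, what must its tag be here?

DET

Candidates per position — 1:staaxstax {CONJ}; 2:staaxstax {CONJ}; 3:shoshein {DET,VERB}; 4:shoshein {DET,VERB}; 5:britreer {DET}; 6:thia {DET}; 7:britreer {DET}; 8:vronzilm {DET}.
Position 3: VERB is ruled out by rule 1; that leaves DET.
Position 4: VERB is ruled out by rule 1; that leaves DET.
The only consistent sequence is: CONJ CONJ DET DET DET DET DET DET.
Rule-by-rule: rule 1 ok; rule 2 ok; rule 3 ok; rule 4 ok.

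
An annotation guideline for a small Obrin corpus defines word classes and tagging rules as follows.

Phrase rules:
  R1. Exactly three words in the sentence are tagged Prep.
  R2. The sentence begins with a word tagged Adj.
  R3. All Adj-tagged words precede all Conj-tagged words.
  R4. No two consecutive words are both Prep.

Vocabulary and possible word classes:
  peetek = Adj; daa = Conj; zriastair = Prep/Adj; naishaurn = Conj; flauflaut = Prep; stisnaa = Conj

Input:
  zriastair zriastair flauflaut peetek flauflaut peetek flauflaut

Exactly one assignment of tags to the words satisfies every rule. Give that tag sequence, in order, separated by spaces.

Adj Adj Prep Adj Prep Adj Prep

Candidates per position — 1:zriastair {Prep,Adj}; 2:zriastair {Prep,Adj}; 3:flauflaut {Prep}; 4:peetek {Adj}; 5:flauflaut {Prep}; 6:peetek {Adj}; 7:flauflaut {Prep}.
Position 1: tagging it Prep would leave rule 1 unsatisfiable, so it must be Adj.
Position 2: tagging it Prep would leave rule 1 unsatisfiable, so it must be Adj.
So the tagging must be: Adj Adj Prep Adj Prep Adj Prep.
Verifying each rule — rule 1 ok; rule 2 ok; rule 3 ok; rule 4 ok.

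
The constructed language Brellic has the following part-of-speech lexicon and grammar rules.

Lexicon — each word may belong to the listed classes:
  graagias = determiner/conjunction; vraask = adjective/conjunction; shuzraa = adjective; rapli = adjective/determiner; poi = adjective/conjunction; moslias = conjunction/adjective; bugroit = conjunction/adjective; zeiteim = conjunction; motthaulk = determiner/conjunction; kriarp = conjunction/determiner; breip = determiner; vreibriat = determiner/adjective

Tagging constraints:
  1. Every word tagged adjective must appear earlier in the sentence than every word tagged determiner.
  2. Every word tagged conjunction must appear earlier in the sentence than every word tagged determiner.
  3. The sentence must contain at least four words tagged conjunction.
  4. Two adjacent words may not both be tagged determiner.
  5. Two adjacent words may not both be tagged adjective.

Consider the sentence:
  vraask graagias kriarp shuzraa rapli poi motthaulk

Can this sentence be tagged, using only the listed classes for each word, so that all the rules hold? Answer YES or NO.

NO

Candidates per position — 1:vraask {adjective,conjunction}; 2:graagias {determiner,conjunction}; 3:kriarp {conjunction,determiner}; 4:shuzraa {adjective}; 5:rapli {adjective,determiner}; 6:poi {adjective,conjunction}; 7:motthaulk {determiner,conjunction}.
Every candidate sequence violates at least one rule; no consistent tagging exists.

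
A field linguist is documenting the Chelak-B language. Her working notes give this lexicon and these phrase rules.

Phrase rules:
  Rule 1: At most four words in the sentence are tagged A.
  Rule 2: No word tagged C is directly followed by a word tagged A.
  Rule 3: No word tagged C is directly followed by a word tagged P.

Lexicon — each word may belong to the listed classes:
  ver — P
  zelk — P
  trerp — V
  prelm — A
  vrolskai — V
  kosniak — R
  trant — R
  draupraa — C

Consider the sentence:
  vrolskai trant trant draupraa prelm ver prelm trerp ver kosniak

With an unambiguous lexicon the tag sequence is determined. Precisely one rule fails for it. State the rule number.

Fixed tagging: V R R C A P A V P R.
Checking each rule: R1 holds, R2 violated, R3 holds.
Only rule 2 fails.

2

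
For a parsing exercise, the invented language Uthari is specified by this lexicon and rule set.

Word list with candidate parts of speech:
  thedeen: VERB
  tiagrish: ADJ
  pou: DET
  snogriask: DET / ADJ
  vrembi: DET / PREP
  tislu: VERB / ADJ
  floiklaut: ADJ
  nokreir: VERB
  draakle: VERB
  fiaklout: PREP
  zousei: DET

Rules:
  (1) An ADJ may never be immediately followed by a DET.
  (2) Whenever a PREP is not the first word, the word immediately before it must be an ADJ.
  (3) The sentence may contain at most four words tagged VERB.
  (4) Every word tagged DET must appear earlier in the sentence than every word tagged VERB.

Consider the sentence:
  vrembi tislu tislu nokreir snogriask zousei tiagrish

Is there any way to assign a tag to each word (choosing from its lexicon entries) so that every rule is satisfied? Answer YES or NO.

Candidates per position — 1:vrembi {DET,PREP}; 2:tislu {VERB,ADJ}; 3:tislu {VERB,ADJ}; 4:nokreir {VERB}; 5:snogriask {DET,ADJ}; 6:zousei {DET}; 7:tiagrish {ADJ}.
Rule 4 cannot be satisfied by any choice of tags from the lexicon.
So there is no consistent tagging.

NO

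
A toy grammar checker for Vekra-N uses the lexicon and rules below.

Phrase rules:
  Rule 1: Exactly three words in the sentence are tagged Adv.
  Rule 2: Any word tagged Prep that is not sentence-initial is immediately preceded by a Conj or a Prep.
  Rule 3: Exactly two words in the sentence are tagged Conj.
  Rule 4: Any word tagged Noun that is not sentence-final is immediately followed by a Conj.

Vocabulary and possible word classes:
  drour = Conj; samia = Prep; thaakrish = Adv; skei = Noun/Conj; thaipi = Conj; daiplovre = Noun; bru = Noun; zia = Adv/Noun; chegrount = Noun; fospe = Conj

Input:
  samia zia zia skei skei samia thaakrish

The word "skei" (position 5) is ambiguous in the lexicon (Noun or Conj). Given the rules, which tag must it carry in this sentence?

Conj

Candidates per position — 1:samia {Prep}; 2:zia {Adv,Noun}; 3:zia {Adv,Noun}; 4:skei {Noun,Conj}; 5:skei {Noun,Conj}; 6:samia {Prep}; 7:thaakrish {Adv}.
Position 2: tagging it Noun would leave rule 1 unsatisfiable, so it must be Adv.
Position 3: tagging it Noun would leave rule 1 unsatisfiable, so it must be Adv.
Position 4: tagging it Noun would leave rule 3 unsatisfiable, so it must be Conj.
Position 5: tagging it Noun would leave rule 2 unsatisfiable, so it must be Conj.
The only consistent sequence is: Prep Adv Adv Conj Conj Prep Adv.
Check: rule 1 ok; rule 2 ok; rule 3 ok; rule 4 ok.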